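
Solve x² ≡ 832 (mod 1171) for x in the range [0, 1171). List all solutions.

Since 1171 ≡ 3 (mod 4), a square root of 832 is 832^((1171+1)/4) = 832^293 mod 1171.
Repeated squaring: 832^2≡163, 832^4≡807, 832^8≡173, 832^16≡654, 832^32≡301, 832^64≡434, 832^128≡996, 832^256≡179 (mod 1171).
832^293 = 832^(256+32+4+1) ≡ 1049 (mod 1171).
Check: 1049² = 1100401 ≡ 832 (mod 1171). The two roots are 122 and 1049.

122, 1049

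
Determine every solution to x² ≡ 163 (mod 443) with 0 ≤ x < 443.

137, 306

Since 443 ≡ 3 (mod 4), a square root of 163 is 163^((443+1)/4) = 163^111 mod 443.
Repeated squaring: 163^2≡432, 163^4≡121, 163^8≡22, 163^16≡41, 163^32≡352, 163^64≡307 (mod 443).
163^111 = 163^(64+32+8+4+2+1) ≡ 137 (mod 443).
Check: 137² = 18769 ≡ 163 (mod 443). The two roots are 137 and 306.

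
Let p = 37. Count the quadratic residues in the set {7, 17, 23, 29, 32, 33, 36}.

3

(7/37) = +1 → QR.
(17/37) = -1 → non-residue.
(23/37) = -1 → non-residue.
(29/37) = -1 → non-residue.
(32/37) = -1 → non-residue.
(33/37) = +1 → QR.
(36/37) = +1 → QR.
Total quadratic residues among the 7: 3.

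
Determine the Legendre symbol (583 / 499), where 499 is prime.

1

First reduce: 583 ≡ 84 (mod 499).
Pull out 2^2: since 499 ≡ 3 (mod 8), (2/499) = -1, so (2/499)^2 = +1.
Reciprocity: 21 ≡ 1 and 499 ≡ 3 (mod 4), so (21/499) = +(499/21).
Reduce top mod 21: now compute (16/21).
Pull out 2^4: since 21 ≡ 5 (mod 8), (2/21) = -1, so (2/21)^4 = +1.
Reached (1/21) = 1. Collecting the sign flips along the way, the symbol is +1.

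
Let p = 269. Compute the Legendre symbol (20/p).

Pull out 2^2: since 269 ≡ 5 (mod 8), (2/269) = -1, so (2/269)^2 = +1.
Reciprocity: 5 ≡ 1 and 269 ≡ 1 (mod 4), so (5/269) = +(269/5).
Reduce top mod 5: now compute (4/5).
Pull out 2^2: since 5 ≡ 5 (mod 8), (2/5) = -1, so (2/5)^2 = +1.
Reached (1/5) = 1. Collecting the sign flips along the way, the symbol is +1.

1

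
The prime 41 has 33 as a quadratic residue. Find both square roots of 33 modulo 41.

41 ≡ 1 (mod 4), so we find a root by search.
Trying successive values, 19² = 361 ≡ 33 (mod 41). The other root is 41 − 19 = 22.

19, 22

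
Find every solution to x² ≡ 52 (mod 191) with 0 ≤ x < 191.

Since 191 ≡ 3 (mod 4), a square root of 52 is 52^((191+1)/4) = 52^48 mod 191.
Repeated squaring: 52^2≡30, 52^4≡136, 52^8≡160, 52^16≡6, 52^32≡36 (mod 191).
52^48 = 52^(32+16) ≡ 25 (mod 191).
Check: 25² = 625 ≡ 52 (mod 191). The two roots are 25 and 166.

25, 166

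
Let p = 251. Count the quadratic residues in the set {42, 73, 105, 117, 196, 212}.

4

(42/251) = -1 → non-residue.
(73/251) = +1 → QR.
(105/251) = +1 → QR.
(117/251) = +1 → QR.
(196/251) = +1 → QR.
(212/251) = -1 → non-residue.
Total quadratic residues among the 6: 4.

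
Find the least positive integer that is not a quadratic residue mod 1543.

3

(2/1543) = +1, so 2 is a residue.
(3/1543) = −1, so 3 is the smallest positive non-residue mod 1543.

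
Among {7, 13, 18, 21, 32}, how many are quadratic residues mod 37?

(7/37) = +1 → QR.
(13/37) = -1 → non-residue.
(18/37) = -1 → non-residue.
(21/37) = +1 → QR.
(32/37) = -1 → non-residue.
Total quadratic residues among the 5: 2.

2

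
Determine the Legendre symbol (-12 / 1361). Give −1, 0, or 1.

First reduce: -12 ≡ 1349 (mod 1361).
Reciprocity: 1349 ≡ 1 and 1361 ≡ 1 (mod 4), so (1349/1361) = +(1361/1349).
Reduce top mod 1349: now compute (12/1349).
Pull out 2^2: since 1349 ≡ 5 (mod 8), (2/1349) = -1, so (2/1349)^2 = +1.
Reciprocity: 3 ≡ 3 and 1349 ≡ 1 (mod 4), so (3/1349) = +(1349/3).
Reduce top mod 3: now compute (2/3).
Pull out 2: since 3 ≡ 3 (mod 8), (2/3) = -1.
Reached (1/3) = 1. Collecting the sign flips along the way, the symbol is -1.

-1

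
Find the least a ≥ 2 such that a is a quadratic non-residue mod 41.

3

(2/41) = +1, so 2 is a residue.
(3/41) = −1, so 3 is the smallest positive non-residue mod 41.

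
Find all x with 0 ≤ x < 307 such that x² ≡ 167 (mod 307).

Since 307 ≡ 3 (mod 4), a square root of 167 is 167^((307+1)/4) = 167^77 mod 307.
Repeated squaring: 167^2≡259, 167^4≡155, 167^8≡79, 167^16≡101, 167^32≡70, 167^64≡295 (mod 307).
167^77 = 167^(64+8+4+1) ≡ 144 (mod 307).
Check: 144² = 20736 ≡ 167 (mod 307). The two roots are 144 and 163.

144, 163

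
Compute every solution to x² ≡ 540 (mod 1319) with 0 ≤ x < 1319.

Since 1319 ≡ 3 (mod 4), a square root of 540 is 540^((1319+1)/4) = 540^330 mod 1319.
Repeated squaring: 540^2≡101, 540^4≡968, 540^8≡534, 540^16≡252, 540^32≡192, 540^64≡1251, 540^128≡667, 540^256≡386 (mod 1319).
540^330 = 540^(256+64+8+2) ≡ 645 (mod 1319).
Check: 645² = 416025 ≡ 540 (mod 1319). The two roots are 645 and 674.

645, 674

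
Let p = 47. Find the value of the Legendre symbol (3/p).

1

Euler's criterion: (3/47) ≡ 3^23 (mod 47).
3^2 ≡ 9 (mod 47)
3^4 ≡ 34 (mod 47)
3^8 ≡ 28 (mod 47)
3^16 ≡ 32 (mod 47)
3^23 = 3^(16+4+2+1) ≡ 1 (mod 47).
Result is 1, so (3/47) = 1.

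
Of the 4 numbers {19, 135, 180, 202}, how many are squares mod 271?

1

(19/271) = -1 → non-residue.
(135/271) = -1 → non-residue.
(180/271) = +1 → QR.
(202/271) = -1 → non-residue.
Total quadratic residues among the 4: 1.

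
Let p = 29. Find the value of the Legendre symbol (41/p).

Euler's criterion: (41/29) ≡ 12^14 (mod 29).
12^2 ≡ 28 (mod 29)
12^4 ≡ 1 (mod 29)
12^8 ≡ 1 (mod 29)
12^14 = 12^(8+4+2) ≡ 28 (mod 29).
Result is 28 ≡ −1, so (41/29) = −1.

-1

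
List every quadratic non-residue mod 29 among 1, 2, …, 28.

2 3 8 10 11 12 14 15 17 18 19 21 26 27

Square k = 1,…,14 (k and 29−k give the same square):
1²=1, 2²=4, 3²=9, 4²=16, 5²=25, 6²≡7, 7²≡20, 8²≡6, 9²≡23, 10²≡13, 11²≡5, 12²≡28, 13²≡24, 14²≡22 (mod 29).
The residues are {1, 4, 5, 6, 7, 9, 13, 16, 20, 22, 23, 24, 25, 28}; the non-residues are the remaining 14 nonzero classes.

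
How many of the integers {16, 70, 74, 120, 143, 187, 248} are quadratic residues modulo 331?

(16/331) = +1 → QR.
(70/331) = +1 → QR.
(74/331) = +1 → QR.
(120/331) = +1 → QR.
(143/331) = +1 → QR.
(187/331) = -1 → non-residue.
(248/331) = -1 → non-residue.
Total quadratic residues among the 7: 5.

5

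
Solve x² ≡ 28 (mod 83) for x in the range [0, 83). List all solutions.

Since 83 ≡ 3 (mod 4), a square root of 28 is 28^((83+1)/4) = 28^21 mod 83.
Repeated squaring: 28^2≡37, 28^4≡41, 28^8≡21, 28^16≡26 (mod 83).
28^21 = 28^(16+4+1) ≡ 51 (mod 83).
Check: 51² = 2601 ≡ 28 (mod 83). The two roots are 32 and 51.

32, 51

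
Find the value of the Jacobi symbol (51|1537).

Reciprocity: 51 ≡ 3 and 1537 ≡ 1 (mod 4), so (51/1537) = +(1537/51).
Reduce top mod 51: now compute (7/51).
Reciprocity: 7 ≡ 3 and 51 ≡ 3 (mod 4), so (7/51) = −(51/7).
Reduce top mod 7: now compute (2/7).
Pull out 2: since 7 ≡ 7 (mod 8), (2/7) = +1.
Reached (1/7) = 1. Collecting the sign flips along the way, the symbol is -1.

-1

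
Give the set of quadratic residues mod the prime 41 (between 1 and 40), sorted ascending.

Square k = 1,…,20 (k and 41−k give the same square):
1²=1, 2²=4, 3²=9, 4²=16, 5²=25, 6²=36, 7²≡8, 8²≡23, 9²≡40, 10²≡18, 11²≡39, 12²≡21, 13²≡5, 14²≡32, 15²≡20, 16²≡10, 17²≡2, 18²≡37, 19²≡33, 20²≡31 (mod 41).
So the quadratic residues mod 41 are {1, 2, 4, 5, 8, 9, 10, 16, 18, 20, 21, 23, 25, 31, 32, 33, 36, 37, 39, 40}.

1 2 4 5 8 9 10 16 18 20 21 23 25 31 32 33 36 37 39 40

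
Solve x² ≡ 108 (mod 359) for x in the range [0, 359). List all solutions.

99, 260

Since 359 ≡ 3 (mod 4), a square root of 108 is 108^((359+1)/4) = 108^90 mod 359.
Repeated squaring: 108^2≡176, 108^4≡102, 108^8≡352, 108^16≡49, 108^32≡247, 108^64≡338 (mod 359).
108^90 = 108^(64+16+8+2) ≡ 99 (mod 359).
Check: 99² = 9801 ≡ 108 (mod 359). The two roots are 99 and 260.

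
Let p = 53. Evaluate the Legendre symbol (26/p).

-1

Euler's criterion: (26/53) ≡ 26^26 (mod 53).
26^2 ≡ 40 (mod 53)
26^4 ≡ 10 (mod 53)
26^8 ≡ 47 (mod 53)
26^16 ≡ 36 (mod 53)
26^26 = 26^(16+8+2) ≡ 52 (mod 53).
Result is 52 ≡ −1, so (26/53) = −1.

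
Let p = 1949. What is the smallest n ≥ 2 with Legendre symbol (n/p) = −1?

(2/1949) = −1, so 2 is the smallest positive non-residue mod 1949.

2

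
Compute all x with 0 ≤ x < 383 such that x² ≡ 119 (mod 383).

Since 383 ≡ 3 (mod 4), a square root of 119 is 119^((383+1)/4) = 119^96 mod 383.
Repeated squaring: 119^2≡373, 119^4≡100, 119^8≡42, 119^16≡232, 119^32≡204, 119^64≡252 (mod 383).
119^96 = 119^(64+32) ≡ 86 (mod 383).
Check: 86² = 7396 ≡ 119 (mod 383). The two roots are 86 and 297.

86, 297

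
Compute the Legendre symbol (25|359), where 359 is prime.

1

Euler's criterion: (25/359) ≡ 25^179 (mod 359).
25^2 ≡ 266 (mod 359)
25^4 ≡ 33 (mod 359)
25^8 ≡ 12 (mod 359)
25^16 ≡ 144 (mod 359)
25^32 ≡ 273 (mod 359)
25^64 ≡ 216 (mod 359)
25^128 ≡ 345 (mod 359)
25^179 = 25^(128+32+16+2+1) ≡ 1 (mod 359).
Result is 1, so (25/359) = 1.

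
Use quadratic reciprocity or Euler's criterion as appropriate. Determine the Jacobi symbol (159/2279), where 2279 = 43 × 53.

Reciprocity: 159 ≡ 3 and 2279 ≡ 3 (mod 4), so (159/2279) = −(2279/159).
Reduce top mod 159: now compute (53/159).
Reciprocity: 53 ≡ 1 and 159 ≡ 3 (mod 4), so (53/159) = +(159/53).
Reduce top mod 53: now compute (0/53).
Top reduces to 0: gcd > 1, so the symbol is 0.

0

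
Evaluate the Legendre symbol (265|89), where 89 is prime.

First reduce: 265 ≡ 87 (mod 89).
Reciprocity: 87 ≡ 3 and 89 ≡ 1 (mod 4), so (87/89) = +(89/87).
Reduce top mod 87: now compute (2/87).
Pull out 2: since 87 ≡ 7 (mod 8), (2/87) = +1.
Reached (1/87) = 1. Collecting the sign flips along the way, the symbol is +1.

1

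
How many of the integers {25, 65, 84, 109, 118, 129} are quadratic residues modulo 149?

(25/149) = +1 → QR.
(65/149) = -1 → non-residue.
(84/149) = -1 → non-residue.
(109/149) = -1 → non-residue.
(118/149) = +1 → QR.
(129/149) = +1 → QR.
Total quadratic residues among the 6: 3.

3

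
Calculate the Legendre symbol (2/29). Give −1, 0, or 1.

-1

Pull out 2: since 29 ≡ 5 (mod 8), (2/29) = -1.
Reached (1/29) = 1. Collecting the sign flips along the way, the symbol is -1.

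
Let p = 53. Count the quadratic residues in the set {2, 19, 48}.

(2/53) = -1 → non-residue.
(19/53) = -1 → non-residue.
(48/53) = -1 → non-residue.
Total quadratic residues among the 3: 0.

0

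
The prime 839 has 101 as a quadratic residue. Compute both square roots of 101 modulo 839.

324, 515

Since 839 ≡ 3 (mod 4), a square root of 101 is 101^((839+1)/4) = 101^210 mod 839.
Repeated squaring: 101^2≡133, 101^4≡70, 101^8≡705, 101^16≡337, 101^32≡304, 101^64≡126, 101^128≡774 (mod 839).
101^210 = 101^(128+64+16+2) ≡ 324 (mod 839).
Check: 324² = 104976 ≡ 101 (mod 839). The two roots are 324 and 515.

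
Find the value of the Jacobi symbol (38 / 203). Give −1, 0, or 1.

Pull out 2: since 203 ≡ 3 (mod 8), (2/203) = -1.
Reciprocity: 19 ≡ 3 and 203 ≡ 3 (mod 4), so (19/203) = −(203/19).
Reduce top mod 19: now compute (13/19).
Reciprocity: 13 ≡ 1 and 19 ≡ 3 (mod 4), so (13/19) = +(19/13).
Reduce top mod 13: now compute (6/13).
Pull out 2: since 13 ≡ 5 (mod 8), (2/13) = -1.
Reciprocity: 3 ≡ 3 and 13 ≡ 1 (mod 4), so (3/13) = +(13/3).
Reduce top mod 3: now compute (1/3).
Reached (1/3) = 1. Collecting the sign flips along the way, the symbol is -1.

-1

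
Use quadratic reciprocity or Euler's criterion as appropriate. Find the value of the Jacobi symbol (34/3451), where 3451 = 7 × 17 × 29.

Pull out 2: since 3451 ≡ 3 (mod 8), (2/3451) = -1.
Reciprocity: 17 ≡ 1 and 3451 ≡ 3 (mod 4), so (17/3451) = +(3451/17).
Reduce top mod 17: now compute (0/17).
Top reduces to 0: gcd > 1, so the symbol is 0.

0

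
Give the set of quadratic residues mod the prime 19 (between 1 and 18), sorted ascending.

Square k = 1,…,9 (k and 19−k give the same square):
1²=1, 2²=4, 3²=9, 4²=16, 5²≡6, 6²≡17, 7²≡11, 8²≡7, 9²≡5 (mod 19).
So the quadratic residues mod 19 are {1, 4, 5, 6, 7, 9, 11, 16, 17}.

1,4,5,6,7,9,11,16,17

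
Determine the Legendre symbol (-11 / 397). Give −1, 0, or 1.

Euler's criterion: (-11/397) ≡ 386^198 (mod 397).
386^2 ≡ 121 (mod 397)
386^4 ≡ 349 (mod 397)
386^8 ≡ 319 (mod 397)
386^16 ≡ 129 (mod 397)
386^32 ≡ 364 (mod 397)
386^64 ≡ 295 (mod 397)
386^128 ≡ 82 (mod 397)
386^198 = 386^(128+64+4+2) ≡ 1 (mod 397).
Result is 1, so (-11/397) = 1.

1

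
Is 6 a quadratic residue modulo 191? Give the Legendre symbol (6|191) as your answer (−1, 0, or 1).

1

Pull out 2: since 191 ≡ 7 (mod 8), (2/191) = +1.
Reciprocity: 3 ≡ 3 and 191 ≡ 3 (mod 4), so (3/191) = −(191/3).
Reduce top mod 3: now compute (2/3).
Pull out 2: since 3 ≡ 3 (mod 8), (2/3) = -1.
Reached (1/3) = 1. Collecting the sign flips along the way, the symbol is +1.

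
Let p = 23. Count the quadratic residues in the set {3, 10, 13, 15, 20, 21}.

(3/23) = +1 → QR.
(10/23) = -1 → non-residue.
(13/23) = +1 → QR.
(15/23) = -1 → non-residue.
(20/23) = -1 → non-residue.
(21/23) = -1 → non-residue.
Total quadratic residues among the 6: 2.

2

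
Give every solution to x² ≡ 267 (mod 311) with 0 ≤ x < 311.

Since 311 ≡ 3 (mod 4), a square root of 267 is 267^((311+1)/4) = 267^78 mod 311.
Repeated squaring: 267^2≡70, 267^4≡235, 267^8≡178, 267^16≡273, 267^32≡200, 267^64≡192 (mod 311).
267^78 = 267^(64+8+4+2) ≡ 189 (mod 311).
Check: 189² = 35721 ≡ 267 (mod 311). The two roots are 122 and 189.

122, 189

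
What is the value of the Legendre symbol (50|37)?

Euler's criterion: (50/37) ≡ 13^18 (mod 37).
13^2 ≡ 21 (mod 37)
13^4 ≡ 34 (mod 37)
13^8 ≡ 9 (mod 37)
13^16 ≡ 7 (mod 37)
13^18 = 13^(16+2) ≡ 36 (mod 37).
Result is 36 ≡ −1, so (50/37) = −1.

-1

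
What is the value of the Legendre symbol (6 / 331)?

Pull out 2: since 331 ≡ 3 (mod 8), (2/331) = -1.
Reciprocity: 3 ≡ 3 and 331 ≡ 3 (mod 4), so (3/331) = −(331/3).
Reduce top mod 3: now compute (1/3).
Reached (1/3) = 1. Collecting the sign flips along the way, the symbol is +1.

1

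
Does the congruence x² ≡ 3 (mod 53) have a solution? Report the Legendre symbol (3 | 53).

-1

Euler's criterion: (3/53) ≡ 3^26 (mod 53).
3^2 ≡ 9 (mod 53)
3^4 ≡ 28 (mod 53)
3^8 ≡ 42 (mod 53)
3^16 ≡ 15 (mod 53)
3^26 = 3^(16+8+2) ≡ 52 (mod 53).
Result is 52 ≡ −1, so (3/53) = −1.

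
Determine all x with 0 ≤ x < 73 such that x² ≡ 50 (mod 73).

14, 59

73 ≡ 1 (mod 4), so we find a root by search.
Trying successive values, 14² = 196 ≡ 50 (mod 73). The other root is 73 − 14 = 59.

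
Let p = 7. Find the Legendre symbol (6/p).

-1

Pull out 2: since 7 ≡ 7 (mod 8), (2/7) = +1.
Reciprocity: 3 ≡ 3 and 7 ≡ 3 (mod 4), so (3/7) = −(7/3).
Reduce top mod 3: now compute (1/3).
Reached (1/3) = 1. Collecting the sign flips along the way, the symbol is -1.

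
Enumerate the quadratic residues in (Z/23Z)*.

1 2 3 4 6 8 9 12 13 16 18

Square k = 1,…,11 (k and 23−k give the same square):
1²=1, 2²=4, 3²=9, 4²=16, 5²≡2, 6²≡13, 7²≡3, 8²≡18, 9²≡12, 10²≡8, 11²≡6 (mod 23).
So the quadratic residues mod 23 are {1, 2, 3, 4, 6, 8, 9, 12, 13, 16, 18}.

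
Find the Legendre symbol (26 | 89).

-1

Pull out 2: since 89 ≡ 1 (mod 8), (2/89) = +1.
Reciprocity: 13 ≡ 1 and 89 ≡ 1 (mod 4), so (13/89) = +(89/13).
Reduce top mod 13: now compute (11/13).
Reciprocity: 11 ≡ 3 and 13 ≡ 1 (mod 4), so (11/13) = +(13/11).
Reduce top mod 11: now compute (2/11).
Pull out 2: since 11 ≡ 3 (mod 8), (2/11) = -1.
Reached (1/11) = 1. Collecting the sign flips along the way, the symbol is -1.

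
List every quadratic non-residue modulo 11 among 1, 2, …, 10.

2 6 7 8 10

Square k = 1,…,5 (k and 11−k give the same square):
1²=1, 2²=4, 3²=9, 4²≡5, 5²≡3 (mod 11).
The residues are {1, 3, 4, 5, 9}; the non-residues are the remaining 5 nonzero classes.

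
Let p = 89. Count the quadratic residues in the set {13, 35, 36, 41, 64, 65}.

2

(13/89) = -1 → non-residue.
(35/89) = -1 → non-residue.
(36/89) = +1 → QR.
(41/89) = -1 → non-residue.
(64/89) = +1 → QR.
(65/89) = -1 → non-residue.
Total quadratic residues among the 6: 2.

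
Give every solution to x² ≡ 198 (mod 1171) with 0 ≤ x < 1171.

Since 1171 ≡ 3 (mod 4), a square root of 198 is 198^((1171+1)/4) = 198^293 mod 1171.
Repeated squaring: 198^2≡561, 198^4≡893, 198^8≡1169, 198^16≡4, 198^32≡16, 198^64≡256, 198^128≡1131, 198^256≡429 (mod 1171).
198^293 = 198^(256+32+4+1) ≡ 1134 (mod 1171).
Check: 1134² = 1285956 ≡ 198 (mod 1171). The two roots are 37 and 1134.

37, 1134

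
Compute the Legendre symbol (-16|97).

1

First reduce: -16 ≡ 81 (mod 97).
Reciprocity: 81 ≡ 1 and 97 ≡ 1 (mod 4), so (81/97) = +(97/81).
Reduce top mod 81: now compute (16/81).
Pull out 2^4: since 81 ≡ 1 (mod 8), (2/81) = +1, so (2/81)^4 = +1.
Reached (1/81) = 1. Collecting the sign flips along the way, the symbol is +1.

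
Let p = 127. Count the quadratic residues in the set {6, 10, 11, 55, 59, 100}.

2

(6/127) = -1 → non-residue.
(10/127) = -1 → non-residue.
(11/127) = +1 → QR.
(55/127) = -1 → non-residue.
(59/127) = -1 → non-residue.
(100/127) = +1 → QR.
Total quadratic residues among the 6: 2.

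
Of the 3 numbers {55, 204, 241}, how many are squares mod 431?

1

(55/431) = +1 → QR.
(204/431) = -1 → non-residue.
(241/431) = -1 → non-residue.
Total quadratic residues among the 3: 1.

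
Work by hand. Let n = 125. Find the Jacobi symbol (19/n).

1

Reciprocity: 19 ≡ 3 and 125 ≡ 1 (mod 4), so (19/125) = +(125/19).
Reduce top mod 19: now compute (11/19).
Reciprocity: 11 ≡ 3 and 19 ≡ 3 (mod 4), so (11/19) = −(19/11).
Reduce top mod 11: now compute (8/11).
Pull out 2^3: since 11 ≡ 3 (mod 8), (2/11) = -1, so (2/11)^3 = -1.
Reached (1/11) = 1. Collecting the sign flips along the way, the symbol is +1.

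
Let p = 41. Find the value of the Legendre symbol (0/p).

0

Top reduces to 0: gcd > 1, so the symbol is 0.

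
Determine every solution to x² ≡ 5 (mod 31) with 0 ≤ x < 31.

6, 25

Since 31 ≡ 3 (mod 4), a square root of 5 is 5^((31+1)/4) = 5^8 mod 31.
Repeated squaring: 5^2≡25, 5^4≡5, 5^8≡25 (mod 31).
5^8 = 5^(8) ≡ 25 (mod 31).
Check: 25² = 625 ≡ 5 (mod 31). The two roots are 6 and 25.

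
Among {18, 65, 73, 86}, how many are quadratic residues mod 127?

(18/127) = +1 → QR.
(65/127) = -1 → non-residue.
(73/127) = +1 → QR.
(86/127) = -1 → non-residue.
Total quadratic residues among the 4: 2.

2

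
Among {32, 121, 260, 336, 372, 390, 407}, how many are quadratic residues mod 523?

1

(32/523) = -1 → non-residue.
(121/523) = +1 → QR.
(260/523) = -1 → non-residue.
(336/523) = -1 → non-residue.
(372/523) = -1 → non-residue.
(390/523) = -1 → non-residue.
(407/523) = -1 → non-residue.
Total quadratic residues among the 7: 1.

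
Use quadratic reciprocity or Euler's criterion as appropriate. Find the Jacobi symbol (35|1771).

0

Reciprocity: 35 ≡ 3 and 1771 ≡ 3 (mod 4), so (35/1771) = −(1771/35).
Reduce top mod 35: now compute (21/35).
Reciprocity: 21 ≡ 1 and 35 ≡ 3 (mod 4), so (21/35) = +(35/21).
Reduce top mod 21: now compute (14/21).
Pull out 2: since 21 ≡ 5 (mod 8), (2/21) = -1.
Reciprocity: 7 ≡ 3 and 21 ≡ 1 (mod 4), so (7/21) = +(21/7).
Reduce top mod 7: now compute (0/7).
Top reduces to 0: gcd > 1, so the symbol is 0.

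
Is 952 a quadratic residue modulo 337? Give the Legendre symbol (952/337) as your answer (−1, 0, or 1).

Euler's criterion: (952/337) ≡ 278^168 (mod 337).
278^2 ≡ 111 (mod 337)
278^4 ≡ 189 (mod 337)
278^8 ≡ 336 (mod 337)
278^16 ≡ 1 (mod 337)
278^32 ≡ 1 (mod 337)
278^64 ≡ 1 (mod 337)
278^128 ≡ 1 (mod 337)
278^168 = 278^(128+32+8) ≡ 336 (mod 337).
Result is 336 ≡ −1, so (952/337) = −1.

-1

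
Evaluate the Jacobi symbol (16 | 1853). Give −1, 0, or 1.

1

Pull out 2^4: since 1853 ≡ 5 (mod 8), (2/1853) = -1, so (2/1853)^4 = +1.
Reached (1/1853) = 1. Collecting the sign flips along the way, the symbol is +1.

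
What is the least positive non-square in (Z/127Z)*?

(2/127) = +1, so 2 is a residue.
(3/127) = −1, so 3 is the smallest positive non-residue mod 127.

3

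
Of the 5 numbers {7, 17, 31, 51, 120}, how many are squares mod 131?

1

(7/131) = +1 → QR.
(17/131) = -1 → non-residue.
(31/131) = -1 → non-residue.
(51/131) = -1 → non-residue.
(120/131) = -1 → non-residue.
Total quadratic residues among the 5: 1.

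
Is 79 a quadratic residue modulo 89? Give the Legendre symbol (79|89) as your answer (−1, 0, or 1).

Euler's criterion: (79/89) ≡ 79^44 (mod 89).
79^2 ≡ 11 (mod 89)
79^4 ≡ 32 (mod 89)
79^8 ≡ 45 (mod 89)
79^16 ≡ 67 (mod 89)
79^32 ≡ 39 (mod 89)
79^44 = 79^(32+8+4) ≡ 1 (mod 89).
Result is 1, so (79/89) = 1.

1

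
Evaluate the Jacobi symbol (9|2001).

Reciprocity: 9 ≡ 1 and 2001 ≡ 1 (mod 4), so (9/2001) = +(2001/9).
Reduce top mod 9: now compute (3/9).
Reciprocity: 3 ≡ 3 and 9 ≡ 1 (mod 4), so (3/9) = +(9/3).
Reduce top mod 3: now compute (0/3).
Top reduces to 0: gcd > 1, so the symbol is 0.

0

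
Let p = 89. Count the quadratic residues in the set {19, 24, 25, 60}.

(19/89) = -1 → non-residue.
(24/89) = -1 → non-residue.
(25/89) = +1 → QR.
(60/89) = -1 → non-residue.
Total quadratic residues among the 4: 1.

1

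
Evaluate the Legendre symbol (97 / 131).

-1

Reciprocity: 97 ≡ 1 and 131 ≡ 3 (mod 4), so (97/131) = +(131/97).
Reduce top mod 97: now compute (34/97).
Pull out 2: since 97 ≡ 1 (mod 8), (2/97) = +1.
Reciprocity: 17 ≡ 1 and 97 ≡ 1 (mod 4), so (17/97) = +(97/17).
Reduce top mod 17: now compute (12/17).
Pull out 2^2: since 17 ≡ 1 (mod 8), (2/17) = +1, so (2/17)^2 = +1.
Reciprocity: 3 ≡ 3 and 17 ≡ 1 (mod 4), so (3/17) = +(17/3).
Reduce top mod 3: now compute (2/3).
Pull out 2: since 3 ≡ 3 (mod 8), (2/3) = -1.
Reached (1/3) = 1. Collecting the sign flips along the way, the symbol is -1.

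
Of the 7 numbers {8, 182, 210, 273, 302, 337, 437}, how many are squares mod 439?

(8/439) = +1 → QR.
(182/439) = +1 → QR.
(210/439) = -1 → non-residue.
(273/439) = -1 → non-residue.
(302/439) = -1 → non-residue.
(337/439) = -1 → non-residue.
(437/439) = -1 → non-residue.
Total quadratic residues among the 7: 2.

2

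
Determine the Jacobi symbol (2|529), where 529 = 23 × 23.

1

Pull out 2: since 529 ≡ 1 (mod 8), (2/529) = +1.
Reached (1/529) = 1. Collecting the sign flips along the way, the symbol is +1.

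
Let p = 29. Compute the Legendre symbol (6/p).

Euler's criterion: (6/29) ≡ 6^14 (mod 29).
6^2 ≡ 7 (mod 29)
6^4 ≡ 20 (mod 29)
6^8 ≡ 23 (mod 29)
6^14 = 6^(8+4+2) ≡ 1 (mod 29).
Result is 1, so (6/29) = 1.

1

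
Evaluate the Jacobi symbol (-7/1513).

First reduce: -7 ≡ 1506 (mod 1513).
Pull out 2: since 1513 ≡ 1 (mod 8), (2/1513) = +1.
Reciprocity: 753 ≡ 1 and 1513 ≡ 1 (mod 4), so (753/1513) = +(1513/753).
Reduce top mod 753: now compute (7/753).
Reciprocity: 7 ≡ 3 and 753 ≡ 1 (mod 4), so (7/753) = +(753/7).
Reduce top mod 7: now compute (4/7).
Pull out 2^2: since 7 ≡ 7 (mod 8), (2/7) = +1, so (2/7)^2 = +1.
Reached (1/7) = 1. Collecting the sign flips along the way, the symbol is +1.

1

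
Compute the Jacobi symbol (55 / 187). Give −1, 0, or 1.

Reciprocity: 55 ≡ 3 and 187 ≡ 3 (mod 4), so (55/187) = −(187/55).
Reduce top mod 55: now compute (22/55).
Pull out 2: since 55 ≡ 7 (mod 8), (2/55) = +1.
Reciprocity: 11 ≡ 3 and 55 ≡ 3 (mod 4), so (11/55) = −(55/11).
Reduce top mod 11: now compute (0/11).
Top reduces to 0: gcd > 1, so the symbol is 0.

0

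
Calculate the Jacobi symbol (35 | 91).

Reciprocity: 35 ≡ 3 and 91 ≡ 3 (mod 4), so (35/91) = −(91/35).
Reduce top mod 35: now compute (21/35).
Reciprocity: 21 ≡ 1 and 35 ≡ 3 (mod 4), so (21/35) = +(35/21).
Reduce top mod 21: now compute (14/21).
Pull out 2: since 21 ≡ 5 (mod 8), (2/21) = -1.
Reciprocity: 7 ≡ 3 and 21 ≡ 1 (mod 4), so (7/21) = +(21/7).
Reduce top mod 7: now compute (0/7).
Top reduces to 0: gcd > 1, so the symbol is 0.

0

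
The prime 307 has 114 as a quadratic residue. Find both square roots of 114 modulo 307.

81, 226

Since 307 ≡ 3 (mod 4), a square root of 114 is 114^((307+1)/4) = 114^77 mod 307.
Repeated squaring: 114^2≡102, 114^4≡273, 114^8≡235, 114^16≡272, 114^32≡304, 114^64≡9 (mod 307).
114^77 = 114^(64+8+4+1) ≡ 81 (mod 307).
Check: 81² = 6561 ≡ 114 (mod 307). The two roots are 81 and 226.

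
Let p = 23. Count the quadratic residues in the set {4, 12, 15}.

2

(4/23) = +1 → QR.
(12/23) = +1 → QR.
(15/23) = -1 → non-residue.
Total quadratic residues among the 3: 2.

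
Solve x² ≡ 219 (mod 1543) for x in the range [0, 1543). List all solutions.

255, 1288

Since 1543 ≡ 3 (mod 4), a square root of 219 is 219^((1543+1)/4) = 219^386 mod 1543.
Repeated squaring: 219^2≡128, 219^4≡954, 219^8≡1289, 219^16≡1253, 219^32≡778, 219^64≡428, 219^128≡1110, 219^256≡786 (mod 1543).
219^386 = 219^(256+128+2) ≡ 255 (mod 1543).
Check: 255² = 65025 ≡ 219 (mod 1543). The two roots are 255 and 1288.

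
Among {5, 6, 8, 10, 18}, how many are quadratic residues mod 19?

2

(5/19) = +1 → QR.
(6/19) = +1 → QR.
(8/19) = -1 → non-residue.
(10/19) = -1 → non-residue.
(18/19) = -1 → non-residue.
Total quadratic residues among the 5: 2.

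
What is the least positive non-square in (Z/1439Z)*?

7

(2/1439) = +1, so 2 is a residue.
(3/1439) = +1, so 3 is a residue.
(4/1439) = +1, so 4 is a residue.
(5/1439) = +1, so 5 is a residue.
(6/1439) = +1, so 6 is a residue.
(7/1439) = −1, so 7 is the smallest positive non-residue mod 1439.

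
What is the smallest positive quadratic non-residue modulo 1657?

(2/1657) = +1, so 2 is a residue.
(3/1657) = +1, so 3 is a residue.
(4/1657) = +1, so 4 is a residue.
(5/1657) = −1, so 5 is the smallest positive non-residue mod 1657.

5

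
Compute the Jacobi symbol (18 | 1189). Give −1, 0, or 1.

-1

Pull out 2: since 1189 ≡ 5 (mod 8), (2/1189) = -1.
Reciprocity: 9 ≡ 1 and 1189 ≡ 1 (mod 4), so (9/1189) = +(1189/9).
Reduce top mod 9: now compute (1/9).
Reached (1/9) = 1. Collecting the sign flips along the way, the symbol is -1.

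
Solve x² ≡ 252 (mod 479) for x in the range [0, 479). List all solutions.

228, 251

Since 479 ≡ 3 (mod 4), a square root of 252 is 252^((479+1)/4) = 252^120 mod 479.
Repeated squaring: 252^2≡276, 252^4≡15, 252^8≡225, 252^16≡330, 252^32≡167, 252^64≡107 (mod 479).
252^120 = 252^(64+32+16+8) ≡ 251 (mod 479).
Check: 251² = 63001 ≡ 252 (mod 479). The two roots are 228 and 251.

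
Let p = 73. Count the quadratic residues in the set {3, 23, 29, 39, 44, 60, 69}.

3

(3/73) = +1 → QR.
(23/73) = +1 → QR.
(29/73) = -1 → non-residue.
(39/73) = -1 → non-residue.
(44/73) = -1 → non-residue.
(60/73) = -1 → non-residue.
(69/73) = +1 → QR.
Total quadratic residues among the 7: 3.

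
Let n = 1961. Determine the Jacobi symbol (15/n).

-1

Reciprocity: 15 ≡ 3 and 1961 ≡ 1 (mod 4), so (15/1961) = +(1961/15).
Reduce top mod 15: now compute (11/15).
Reciprocity: 11 ≡ 3 and 15 ≡ 3 (mod 4), so (11/15) = −(15/11).
Reduce top mod 11: now compute (4/11).
Pull out 2^2: since 11 ≡ 3 (mod 8), (2/11) = -1, so (2/11)^2 = +1.
Reached (1/11) = 1. Collecting the sign flips along the way, the symbol is -1.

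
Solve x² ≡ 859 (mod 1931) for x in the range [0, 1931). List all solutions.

399, 1532

Since 1931 ≡ 3 (mod 4), a square root of 859 is 859^((1931+1)/4) = 859^483 mod 1931.
Repeated squaring: 859^2≡239, 859^4≡1122, 859^8≡1803, 859^16≡936, 859^32≡1353, 859^64≡21, 859^128≡441, 859^256≡1381 (mod 1931).
859^483 = 859^(256+128+64+32+2+1) ≡ 399 (mod 1931).
Check: 399² = 159201 ≡ 859 (mod 1931). The two roots are 399 and 1532.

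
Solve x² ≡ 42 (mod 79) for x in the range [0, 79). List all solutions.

11, 68

Since 79 ≡ 3 (mod 4), a square root of 42 is 42^((79+1)/4) = 42^20 mod 79.
Repeated squaring: 42^2≡26, 42^4≡44, 42^8≡40, 42^16≡20 (mod 79).
42^20 = 42^(16+4) ≡ 11 (mod 79).
Check: 11² = 121 ≡ 42 (mod 79). The two roots are 11 and 68.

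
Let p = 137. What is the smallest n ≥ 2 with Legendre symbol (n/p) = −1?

(2/137) = +1, so 2 is a residue.
(3/137) = −1, so 3 is the smallest positive non-residue mod 137.

3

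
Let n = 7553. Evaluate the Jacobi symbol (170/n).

1

Pull out 2: since 7553 ≡ 1 (mod 8), (2/7553) = +1.
Reciprocity: 85 ≡ 1 and 7553 ≡ 1 (mod 4), so (85/7553) = +(7553/85).
Reduce top mod 85: now compute (73/85).
Reciprocity: 73 ≡ 1 and 85 ≡ 1 (mod 4), so (73/85) = +(85/73).
Reduce top mod 73: now compute (12/73).
Pull out 2^2: since 73 ≡ 1 (mod 8), (2/73) = +1, so (2/73)^2 = +1.
Reciprocity: 3 ≡ 3 and 73 ≡ 1 (mod 4), so (3/73) = +(73/3).
Reduce top mod 3: now compute (1/3).
Reached (1/3) = 1. Collecting the sign flips along the way, the symbol is +1.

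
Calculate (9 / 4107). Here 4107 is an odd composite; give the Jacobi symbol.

0

Reciprocity: 9 ≡ 1 and 4107 ≡ 3 (mod 4), so (9/4107) = +(4107/9).
Reduce top mod 9: now compute (3/9).
Reciprocity: 3 ≡ 3 and 9 ≡ 1 (mod 4), so (3/9) = +(9/3).
Reduce top mod 3: now compute (0/3).
Top reduces to 0: gcd > 1, so the symbol is 0.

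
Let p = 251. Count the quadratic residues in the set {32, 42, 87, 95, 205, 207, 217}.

(32/251) = -1 → non-residue.
(42/251) = -1 → non-residue.
(87/251) = -1 → non-residue.
(95/251) = -1 → non-residue.
(205/251) = +1 → QR.
(207/251) = +1 → QR.
(217/251) = +1 → QR.
Total quadratic residues among the 7: 3.

3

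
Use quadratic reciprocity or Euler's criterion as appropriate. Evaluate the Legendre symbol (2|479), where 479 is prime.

Euler's criterion: (2/479) ≡ 2^239 (mod 479).
2^2 ≡ 4 (mod 479)
2^4 ≡ 16 (mod 479)
2^8 ≡ 256 (mod 479)
2^16 ≡ 392 (mod 479)
2^32 ≡ 384 (mod 479)
2^64 ≡ 403 (mod 479)
2^128 ≡ 28 (mod 479)
2^239 = 2^(128+64+32+8+4+2+1) ≡ 1 (mod 479).
Result is 1, so (2/479) = 1.

1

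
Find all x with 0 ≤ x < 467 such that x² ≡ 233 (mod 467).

63, 404

Since 467 ≡ 3 (mod 4), a square root of 233 is 233^((467+1)/4) = 233^117 mod 467.
Repeated squaring: 233^2≡117, 233^4≡146, 233^8≡301, 233^16≡3, 233^32≡9, 233^64≡81 (mod 467).
233^117 = 233^(64+32+16+4+1) ≡ 63 (mod 467).
Check: 63² = 3969 ≡ 233 (mod 467). The two roots are 63 and 404.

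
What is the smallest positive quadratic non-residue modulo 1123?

2

(2/1123) = −1, so 2 is the smallest positive non-residue mod 1123.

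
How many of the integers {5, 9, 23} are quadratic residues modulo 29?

(5/29) = +1 → QR.
(9/29) = +1 → QR.
(23/29) = +1 → QR.
Total quadratic residues among the 3: 3.

3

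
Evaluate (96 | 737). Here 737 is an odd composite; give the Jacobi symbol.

-1

Pull out 2^5: since 737 ≡ 1 (mod 8), (2/737) = +1, so (2/737)^5 = +1.
Reciprocity: 3 ≡ 3 and 737 ≡ 1 (mod 4), so (3/737) = +(737/3).
Reduce top mod 3: now compute (2/3).
Pull out 2: since 3 ≡ 3 (mod 8), (2/3) = -1.
Reached (1/3) = 1. Collecting the sign flips along the way, the symbol is -1.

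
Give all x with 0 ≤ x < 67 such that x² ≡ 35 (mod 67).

Since 67 ≡ 3 (mod 4), a square root of 35 is 35^((67+1)/4) = 35^17 mod 67.
Repeated squaring: 35^2≡19, 35^4≡26, 35^8≡6, 35^16≡36 (mod 67).
35^17 = 35^(16+1) ≡ 54 (mod 67).
Check: 54² = 2916 ≡ 35 (mod 67). The two roots are 13 and 54.

13, 54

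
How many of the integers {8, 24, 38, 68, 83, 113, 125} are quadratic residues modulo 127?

(8/127) = +1 → QR.
(24/127) = -1 → non-residue.
(38/127) = +1 → QR.
(68/127) = +1 → QR.
(83/127) = -1 → non-residue.
(113/127) = +1 → QR.
(125/127) = -1 → non-residue.
Total quadratic residues among the 7: 4.

4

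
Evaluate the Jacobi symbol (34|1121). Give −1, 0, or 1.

Pull out 2: since 1121 ≡ 1 (mod 8), (2/1121) = +1.
Reciprocity: 17 ≡ 1 and 1121 ≡ 1 (mod 4), so (17/1121) = +(1121/17).
Reduce top mod 17: now compute (16/17).
Pull out 2^4: since 17 ≡ 1 (mod 8), (2/17) = +1, so (2/17)^4 = +1.
Reached (1/17) = 1. Collecting the sign flips along the way, the symbol is +1.

1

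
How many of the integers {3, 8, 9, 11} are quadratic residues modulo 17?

2

(3/17) = -1 → non-residue.
(8/17) = +1 → QR.
(9/17) = +1 → QR.
(11/17) = -1 → non-residue.
Total quadratic residues among the 4: 2.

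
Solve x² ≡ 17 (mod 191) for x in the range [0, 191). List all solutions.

50, 141

Since 191 ≡ 3 (mod 4), a square root of 17 is 17^((191+1)/4) = 17^48 mod 191.
Repeated squaring: 17^2≡98, 17^4≡54, 17^8≡51, 17^16≡118, 17^32≡172 (mod 191).
17^48 = 17^(32+16) ≡ 50 (mod 191).
Check: 50² = 2500 ≡ 17 (mod 191). The two roots are 50 and 141.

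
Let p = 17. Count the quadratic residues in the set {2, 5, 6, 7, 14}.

1

(2/17) = +1 → QR.
(5/17) = -1 → non-residue.
(6/17) = -1 → non-residue.
(7/17) = -1 → non-residue.
(14/17) = -1 → non-residue.
Total quadratic residues among the 5: 1.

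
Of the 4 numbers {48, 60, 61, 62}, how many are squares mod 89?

0

(48/89) = -1 → non-residue.
(60/89) = -1 → non-residue.
(61/89) = -1 → non-residue.
(62/89) = -1 → non-residue.
Total quadratic residues among the 4: 0.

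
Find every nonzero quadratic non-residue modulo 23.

Square k = 1,…,11 (k and 23−k give the same square):
1²=1, 2²=4, 3²=9, 4²=16, 5²≡2, 6²≡13, 7²≡3, 8²≡18, 9²≡12, 10²≡8, 11²≡6 (mod 23).
The residues are {1, 2, 3, 4, 6, 8, 9, 12, 13, 16, 18}; the non-residues are the remaining 11 nonzero classes.

5,7,10,11,14,15,17,19,20,21,22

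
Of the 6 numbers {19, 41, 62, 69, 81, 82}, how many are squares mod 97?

2

(19/97) = -1 → non-residue.
(41/97) = -1 → non-residue.
(62/97) = +1 → QR.
(69/97) = -1 → non-residue.
(81/97) = +1 → QR.
(82/97) = -1 → non-residue.
Total quadratic residues among the 6: 2.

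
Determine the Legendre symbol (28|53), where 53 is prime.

1

Euler's criterion: (28/53) ≡ 28^26 (mod 53).
28^2 ≡ 42 (mod 53)
28^4 ≡ 15 (mod 53)
28^8 ≡ 13 (mod 53)
28^16 ≡ 10 (mod 53)
28^26 = 28^(16+8+2) ≡ 1 (mod 53).
Result is 1, so (28/53) = 1.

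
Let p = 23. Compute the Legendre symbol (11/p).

-1

Euler's criterion: (11/23) ≡ 11^11 (mod 23).
11^2 ≡ 6 (mod 23)
11^4 ≡ 13 (mod 23)
11^8 ≡ 8 (mod 23)
11^11 = 11^(8+2+1) ≡ 22 (mod 23).
Result is 22 ≡ −1, so (11/23) = −1.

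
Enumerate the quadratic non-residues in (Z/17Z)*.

3,5,6,7,10,11,12,14

Square k = 1,…,8 (k and 17−k give the same square):
1²=1, 2²=4, 3²=9, 4²=16, 5²≡8, 6²≡2, 7²≡15, 8²≡13 (mod 17).
The residues are {1, 2, 4, 8, 9, 13, 15, 16}; the non-residues are the remaining 8 nonzero classes.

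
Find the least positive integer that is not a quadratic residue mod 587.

(2/587) = −1, so 2 is the smallest positive non-residue mod 587.

2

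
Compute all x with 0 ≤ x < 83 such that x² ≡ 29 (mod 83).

19, 64

Since 83 ≡ 3 (mod 4), a square root of 29 is 29^((83+1)/4) = 29^21 mod 83.
Repeated squaring: 29^2≡11, 29^4≡38, 29^8≡33, 29^16≡10 (mod 83).
29^21 = 29^(16+4+1) ≡ 64 (mod 83).
Check: 64² = 4096 ≡ 29 (mod 83). The two roots are 19 and 64.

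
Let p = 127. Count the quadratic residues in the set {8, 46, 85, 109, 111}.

1

(8/127) = +1 → QR.
(46/127) = -1 → non-residue.
(85/127) = -1 → non-residue.
(109/127) = -1 → non-residue.
(111/127) = -1 → non-residue.
Total quadratic residues among the 5: 1.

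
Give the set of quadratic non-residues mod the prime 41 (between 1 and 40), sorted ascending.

3,6,7,11,12,13,14,15,17,19,22,24,26,27,28,29,30,34,35,38

Square k = 1,…,20 (k and 41−k give the same square):
1²=1, 2²=4, 3²=9, 4²=16, 5²=25, 6²=36, 7²≡8, 8²≡23, 9²≡40, 10²≡18, 11²≡39, 12²≡21, 13²≡5, 14²≡32, 15²≡20, 16²≡10, 17²≡2, 18²≡37, 19²≡33, 20²≡31 (mod 41).
The residues are {1, 2, 4, 5, 8, 9, 10, 16, 18, 20, 21, 23, 25, 31, 32, 33, 36, 37, 39, 40}; the non-residues are the remaining 20 nonzero classes.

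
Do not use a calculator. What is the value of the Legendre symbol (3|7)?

Euler's criterion: (3/7) ≡ 3^3 (mod 7).
3^2 ≡ 2 (mod 7)
3^3 = 3^(2+1) ≡ 6 (mod 7).
Result is 6 ≡ −1, so (3/7) = −1.

-1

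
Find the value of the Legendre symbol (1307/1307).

First reduce: 1307 ≡ 0 (mod 1307).
Top reduces to 0: gcd > 1, so the symbol is 0.

0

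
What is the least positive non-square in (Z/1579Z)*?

(2/1579) = −1, so 2 is the smallest positive non-residue mod 1579.

2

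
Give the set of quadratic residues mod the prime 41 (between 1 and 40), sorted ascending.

Square k = 1,…,20 (k and 41−k give the same square):
1²=1, 2²=4, 3²=9, 4²=16, 5²=25, 6²=36, 7²≡8, 8²≡23, 9²≡40, 10²≡18, 11²≡39, 12²≡21, 13²≡5, 14²≡32, 15²≡20, 16²≡10, 17²≡2, 18²≡37, 19²≡33, 20²≡31 (mod 41).
So the quadratic residues mod 41 are {1, 2, 4, 5, 8, 9, 10, 16, 18, 20, 21, 23, 25, 31, 32, 33, 36, 37, 39, 40}.

1,2,4,5,8,9,10,16,18,20,21,23,25,31,32,33,36,37,39,40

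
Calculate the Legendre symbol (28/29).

Euler's criterion: (28/29) ≡ 28^14 (mod 29).
28^2 ≡ 1 (mod 29)
28^4 ≡ 1 (mod 29)
28^8 ≡ 1 (mod 29)
28^14 = 28^(8+4+2) ≡ 1 (mod 29).
Result is 1, so (28/29) = 1.

1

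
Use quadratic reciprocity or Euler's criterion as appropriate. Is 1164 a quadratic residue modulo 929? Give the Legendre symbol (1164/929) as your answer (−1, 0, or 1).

First reduce: 1164 ≡ 235 (mod 929).
Reciprocity: 235 ≡ 3 and 929 ≡ 1 (mod 4), so (235/929) = +(929/235).
Reduce top mod 235: now compute (224/235).
Pull out 2^5: since 235 ≡ 3 (mod 8), (2/235) = -1, so (2/235)^5 = -1.
Reciprocity: 7 ≡ 3 and 235 ≡ 3 (mod 4), so (7/235) = −(235/7).
Reduce top mod 7: now compute (4/7).
Pull out 2^2: since 7 ≡ 7 (mod 8), (2/7) = +1, so (2/7)^2 = +1.
Reached (1/7) = 1. Collecting the sign flips along the way, the symbol is +1.

1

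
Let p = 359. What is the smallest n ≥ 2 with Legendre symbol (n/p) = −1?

(2/359) = +1, so 2 is a residue.
(3/359) = +1, so 3 is a residue.
(4/359) = +1, so 4 is a residue.
(5/359) = +1, so 5 is a residue.
(6/359) = +1, so 6 is a residue.
(7/359) = −1, so 7 is the smallest positive non-residue mod 359.

7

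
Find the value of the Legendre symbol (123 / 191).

-1

Euler's criterion: (123/191) ≡ 123^95 (mod 191).
123^2 ≡ 40 (mod 191)
123^4 ≡ 72 (mod 191)
123^8 ≡ 27 (mod 191)
123^16 ≡ 156 (mod 191)
123^32 ≡ 79 (mod 191)
123^64 ≡ 129 (mod 191)
123^95 = 123^(64+16+8+4+2+1) ≡ 190 (mod 191).
Result is 190 ≡ −1, so (123/191) = −1.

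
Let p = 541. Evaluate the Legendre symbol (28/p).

Euler's criterion: (28/541) ≡ 28^270 (mod 541).
28^2 ≡ 243 (mod 541)
28^4 ≡ 80 (mod 541)
28^8 ≡ 449 (mod 541)
28^16 ≡ 349 (mod 541)
28^32 ≡ 76 (mod 541)
28^64 ≡ 366 (mod 541)
28^128 ≡ 329 (mod 541)
28^256 ≡ 41 (mod 541)
28^270 = 28^(256+8+4+2) ≡ 1 (mod 541).
Result is 1, so (28/541) = 1.

1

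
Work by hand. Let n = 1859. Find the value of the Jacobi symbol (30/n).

-1

Pull out 2: since 1859 ≡ 3 (mod 8), (2/1859) = -1.
Reciprocity: 15 ≡ 3 and 1859 ≡ 3 (mod 4), so (15/1859) = −(1859/15).
Reduce top mod 15: now compute (14/15).
Pull out 2: since 15 ≡ 7 (mod 8), (2/15) = +1.
Reciprocity: 7 ≡ 3 and 15 ≡ 3 (mod 4), so (7/15) = −(15/7).
Reduce top mod 7: now compute (1/7).
Reached (1/7) = 1. Collecting the sign flips along the way, the symbol is -1.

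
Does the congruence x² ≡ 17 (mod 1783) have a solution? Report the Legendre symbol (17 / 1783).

Reciprocity: 17 ≡ 1 and 1783 ≡ 3 (mod 4), so (17/1783) = +(1783/17).
Reduce top mod 17: now compute (15/17).
Reciprocity: 15 ≡ 3 and 17 ≡ 1 (mod 4), so (15/17) = +(17/15).
Reduce top mod 15: now compute (2/15).
Pull out 2: since 15 ≡ 7 (mod 8), (2/15) = +1.
Reached (1/15) = 1. Collecting the sign flips along the way, the symbol is +1.

1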